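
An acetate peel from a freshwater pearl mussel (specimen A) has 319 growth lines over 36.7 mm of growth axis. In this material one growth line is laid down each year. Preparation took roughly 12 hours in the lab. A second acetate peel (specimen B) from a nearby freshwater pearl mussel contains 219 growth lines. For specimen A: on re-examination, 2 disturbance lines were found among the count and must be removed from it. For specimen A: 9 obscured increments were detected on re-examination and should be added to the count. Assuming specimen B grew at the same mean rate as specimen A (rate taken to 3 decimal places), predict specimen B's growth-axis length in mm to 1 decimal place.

Specimen A: adjusted count: 319 − 2 + 9 = 326 growth lines.
A: 36.7 mm over 326 years gives 36.7 / 326 ≈ 0.113 mm/year.
B's length ≈ 0.113 × 219 = 24.7 mm.

24.7 mm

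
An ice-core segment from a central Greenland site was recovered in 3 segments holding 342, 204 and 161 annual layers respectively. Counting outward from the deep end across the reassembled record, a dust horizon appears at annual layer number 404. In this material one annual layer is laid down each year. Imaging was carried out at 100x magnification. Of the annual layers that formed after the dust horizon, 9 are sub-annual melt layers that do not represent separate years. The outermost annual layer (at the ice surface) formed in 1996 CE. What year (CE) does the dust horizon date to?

Total annual layers = 342 + 204 + 161 = 707.
Between annual layer 404 and the ice surface there are 707 − 404 = 303 annual layers.
Excluding 9 false annual layers: 303 − 9 = 294.
The annual layer at the ice surface is 1996 CE, so the dust horizon dates to 1996 − 294 = 1702 CE.

1702 CE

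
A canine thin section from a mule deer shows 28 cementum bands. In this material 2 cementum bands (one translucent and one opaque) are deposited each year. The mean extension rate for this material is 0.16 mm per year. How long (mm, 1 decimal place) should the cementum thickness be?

2.2 mm

Dividing by 2 cementum bands per year: 28 / 2 = 14 years.
14 years at 0.16 mm/year gives 0.16 × 14 = 2.2 mm.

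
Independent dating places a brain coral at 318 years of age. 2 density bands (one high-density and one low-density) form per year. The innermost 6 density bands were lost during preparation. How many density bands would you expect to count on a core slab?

318 years at 2 density bands per year gives 318 × 2 = 636 density bands.
636 − 6 missed = 630 density bands expected in the prepared section.

630 density bands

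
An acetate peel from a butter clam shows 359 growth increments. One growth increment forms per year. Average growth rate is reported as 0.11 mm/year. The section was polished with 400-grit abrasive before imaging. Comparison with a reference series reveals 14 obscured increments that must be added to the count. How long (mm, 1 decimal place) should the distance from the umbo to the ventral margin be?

True growth increment count = 359 + 14 = 373.
Predicted length = 0.11 mm/year × 373 years = 41.0 mm.

41.0 mm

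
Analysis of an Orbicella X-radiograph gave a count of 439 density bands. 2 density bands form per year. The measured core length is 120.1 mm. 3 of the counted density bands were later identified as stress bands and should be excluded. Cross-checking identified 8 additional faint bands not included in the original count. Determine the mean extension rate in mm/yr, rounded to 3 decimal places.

True density band count = 439 − 3 + 8 = 444.
444 density bands at 2 per year is 444 / 2 = 222 years.
Extension rate ≈ 120.1 / 222 = 0.541 mm/yr.

0.541 mm/yr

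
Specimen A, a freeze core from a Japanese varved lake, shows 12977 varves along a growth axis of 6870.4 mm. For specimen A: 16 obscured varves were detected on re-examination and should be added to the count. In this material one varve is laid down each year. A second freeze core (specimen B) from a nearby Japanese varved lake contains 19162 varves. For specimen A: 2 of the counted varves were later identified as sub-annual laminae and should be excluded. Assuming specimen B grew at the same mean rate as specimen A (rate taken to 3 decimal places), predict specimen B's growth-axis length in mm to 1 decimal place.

Specimen A: after corrections the count is 12977 − 2 + 16 = 12991 varves.
A: Extension rate ≈ 6870.4 / 12991 = 0.529 mm per year.
For B, 0.529 mm/year × 19162 years = 10136.7 mm.

10136.7 mm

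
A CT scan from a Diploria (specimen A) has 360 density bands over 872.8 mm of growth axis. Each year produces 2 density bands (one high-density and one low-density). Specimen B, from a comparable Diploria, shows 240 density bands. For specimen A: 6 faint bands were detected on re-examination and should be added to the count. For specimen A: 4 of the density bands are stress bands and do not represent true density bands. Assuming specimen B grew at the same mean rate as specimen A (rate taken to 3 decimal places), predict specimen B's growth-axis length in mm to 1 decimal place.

Specimen A: correcting the raw count gives 360 − 4 + 6 = 362 true density bands.
Specimen A: with 2 density bands per year, 362 / 2 = 181 years.
A: 872.8 mm over 181 years gives 872.8 / 181 ≈ 4.822 mm/yr.
Specimen B: 240 density bands at 2 per year is 240 / 2 = 120 years. Length of B = 4.822 × 120 = 578.6 mm.

578.6 mm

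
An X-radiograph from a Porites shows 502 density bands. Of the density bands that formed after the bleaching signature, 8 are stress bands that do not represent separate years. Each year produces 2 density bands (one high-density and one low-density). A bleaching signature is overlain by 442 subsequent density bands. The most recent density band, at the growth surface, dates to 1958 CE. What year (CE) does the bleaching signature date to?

1741 CE

442 density bands post-date the bleaching signature.
Removing the 8 false density bands leaves 442 − 8 = 434 true density bands beyond the bleaching signature.
434 density bands at 2 per year is 434 / 2 = 217 years.
The density band at the growth surface is 1958 CE, so the bleaching signature dates to 1958 − 217 = 1741 CE.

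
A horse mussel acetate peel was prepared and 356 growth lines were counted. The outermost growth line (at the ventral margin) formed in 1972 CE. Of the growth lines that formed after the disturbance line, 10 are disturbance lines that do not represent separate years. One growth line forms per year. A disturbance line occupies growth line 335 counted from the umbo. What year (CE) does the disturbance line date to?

1961 CE

Between growth line 335 and the ventral margin there are 356 − 335 = 21 growth lines.
21 − 10 false = 11 true growth lines after the disturbance line.
1972 − 11 = 1961 CE.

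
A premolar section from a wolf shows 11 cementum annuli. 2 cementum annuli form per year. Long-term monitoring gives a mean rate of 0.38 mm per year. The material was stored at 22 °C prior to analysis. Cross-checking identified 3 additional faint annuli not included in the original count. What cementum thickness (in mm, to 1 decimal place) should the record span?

2.7 mm

Correcting the raw count gives 11 + 3 = 14 true cementum annuli.
With 2 cementum annuli per year, 14 / 2 = 7 years.
Predicted length = 0.38 mm/year × 7 years = 2.7 mm.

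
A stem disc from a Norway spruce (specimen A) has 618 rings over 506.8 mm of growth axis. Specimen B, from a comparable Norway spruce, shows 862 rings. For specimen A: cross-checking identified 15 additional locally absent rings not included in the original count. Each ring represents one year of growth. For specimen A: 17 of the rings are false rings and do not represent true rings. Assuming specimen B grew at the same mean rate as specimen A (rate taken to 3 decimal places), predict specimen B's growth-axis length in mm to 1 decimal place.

709.4 mm

Specimen A: adjusted count: 618 − 17 + 15 = 616 rings.
A: Extension rate ≈ 506.8 / 616 = 0.823 mm per year.
Length of B = 0.823 × 862 = 709.4 mm.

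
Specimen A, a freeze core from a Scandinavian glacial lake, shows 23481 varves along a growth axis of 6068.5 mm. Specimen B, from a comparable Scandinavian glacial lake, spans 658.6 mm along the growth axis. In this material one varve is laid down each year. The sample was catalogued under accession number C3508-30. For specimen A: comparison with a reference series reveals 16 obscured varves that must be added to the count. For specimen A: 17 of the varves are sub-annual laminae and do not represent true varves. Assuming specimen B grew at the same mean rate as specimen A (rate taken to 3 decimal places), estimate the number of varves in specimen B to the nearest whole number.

2553 varves

Specimen A: adjusted count: 23481 − 17 + 16 = 23480 varves.
A: Mean rate = 6068.5 mm / 23480 years ≈ 0.258 mm/year.
B spans 658.6 / 0.258 = 2552.71 years ≈ 2553 varves.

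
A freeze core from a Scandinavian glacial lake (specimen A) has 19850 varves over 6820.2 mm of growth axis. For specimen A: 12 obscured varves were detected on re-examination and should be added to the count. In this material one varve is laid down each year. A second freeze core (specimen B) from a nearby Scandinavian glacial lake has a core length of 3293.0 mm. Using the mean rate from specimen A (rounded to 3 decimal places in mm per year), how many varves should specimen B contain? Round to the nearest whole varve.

9601 varves

Specimen A: correcting the raw count gives 19850 + 12 = 19862 true varves.
A: 6820.2 mm over 19862 years gives 6820.2 / 19862 ≈ 0.343 mm per year.
B spans 3293.0 / 0.343 = 9600.58 years ≈ 9601 varves.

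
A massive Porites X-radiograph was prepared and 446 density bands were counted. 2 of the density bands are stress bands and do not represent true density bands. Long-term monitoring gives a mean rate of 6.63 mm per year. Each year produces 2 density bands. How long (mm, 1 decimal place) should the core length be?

After corrections the count is 446 − 2 = 444 density bands.
With 2 density bands per year, 444 / 2 = 222 years.
222 years at 6.63 mm/year gives 6.63 × 222 = 1471.9 mm.

1471.9 mm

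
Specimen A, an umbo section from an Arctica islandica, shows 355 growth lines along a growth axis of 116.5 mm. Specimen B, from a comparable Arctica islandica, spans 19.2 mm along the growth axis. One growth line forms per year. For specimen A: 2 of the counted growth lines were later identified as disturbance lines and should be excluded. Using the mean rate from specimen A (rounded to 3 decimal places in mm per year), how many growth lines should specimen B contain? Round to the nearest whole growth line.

Specimen A: after corrections the count is 355 − 2 = 353 growth lines.
A: Extension rate ≈ 116.5 / 353 = 0.330 mm/year.
Specimen B: 19.2 mm / 0.330 mm per year = 58.18 years ≈ 58 growth lines.

58 growth lines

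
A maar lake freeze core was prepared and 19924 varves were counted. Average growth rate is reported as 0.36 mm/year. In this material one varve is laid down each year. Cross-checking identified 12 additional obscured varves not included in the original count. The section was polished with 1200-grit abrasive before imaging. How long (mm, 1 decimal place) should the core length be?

True varve count = 19924 + 12 = 19936.
19936 years at 0.36 mm/year gives 0.36 × 19936 = 7177.0 mm.

7177.0 mm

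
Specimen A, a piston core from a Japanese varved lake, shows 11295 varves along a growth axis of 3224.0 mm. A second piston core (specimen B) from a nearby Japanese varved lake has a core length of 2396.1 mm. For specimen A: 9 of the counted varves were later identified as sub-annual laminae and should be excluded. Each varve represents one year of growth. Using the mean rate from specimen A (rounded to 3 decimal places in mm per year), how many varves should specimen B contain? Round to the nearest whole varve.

Specimen A: true varve count = 11295 − 9 = 11286.
A: 3224.0 mm over 11286 years gives 3224.0 / 11286 ≈ 0.286 mm/year.
For B, 2396.1 / 0.286 = 8377.97 years ≈ 8378 varves.

8378 varves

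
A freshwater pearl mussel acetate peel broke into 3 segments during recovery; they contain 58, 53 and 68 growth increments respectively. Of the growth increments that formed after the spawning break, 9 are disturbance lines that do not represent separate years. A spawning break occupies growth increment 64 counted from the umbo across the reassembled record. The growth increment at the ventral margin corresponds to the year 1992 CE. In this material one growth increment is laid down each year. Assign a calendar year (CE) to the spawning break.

Total growth increments = 58 + 53 + 68 = 179.
179 − 64 = 115 growth increments lie beyond the spawning break toward the ventral margin.
Excluding 9 false growth increments: 115 − 9 = 106.
Counting back 106 years from 1992 CE places the spawning break in 1992 − 106 = 1886 CE.

1886 CE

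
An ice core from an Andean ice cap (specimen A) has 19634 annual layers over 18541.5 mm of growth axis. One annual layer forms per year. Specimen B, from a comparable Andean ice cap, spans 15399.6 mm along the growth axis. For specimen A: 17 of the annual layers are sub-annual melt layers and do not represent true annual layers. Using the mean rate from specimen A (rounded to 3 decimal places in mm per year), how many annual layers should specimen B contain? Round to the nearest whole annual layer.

Specimen A: true annual layer count = 19634 − 17 = 19617.
A: 18541.5 mm over 19617 years gives 18541.5 / 19617 ≈ 0.945 mm per year.
B spans 15399.6 / 0.945 = 16295.87 years ≈ 16296 annual layers.

16296 annual layers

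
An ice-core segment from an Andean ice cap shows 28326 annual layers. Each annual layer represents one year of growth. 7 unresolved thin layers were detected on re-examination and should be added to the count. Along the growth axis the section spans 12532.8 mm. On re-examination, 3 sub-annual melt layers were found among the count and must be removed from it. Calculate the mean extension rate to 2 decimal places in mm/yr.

Adjusted count: 28326 − 3 + 7 = 28330 annual layers.
Mean rate = 12532.8 mm / 28330 years ≈ 0.44 mm/yr.

0.44 mm/yr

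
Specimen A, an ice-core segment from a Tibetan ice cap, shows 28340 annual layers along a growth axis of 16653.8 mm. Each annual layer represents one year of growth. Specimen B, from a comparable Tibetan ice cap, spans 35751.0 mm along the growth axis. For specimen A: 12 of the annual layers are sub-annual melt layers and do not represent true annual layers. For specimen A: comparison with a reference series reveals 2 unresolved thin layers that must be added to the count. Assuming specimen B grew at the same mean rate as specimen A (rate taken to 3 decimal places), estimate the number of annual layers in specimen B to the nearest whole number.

60801 annual layers

Specimen A: correcting the raw count gives 28340 − 12 + 2 = 28330 true annual layers.
A: Extension rate ≈ 16653.8 / 28330 = 0.588 mm/year.
For B, 35751.0 / 0.588 = 60801.02 years ≈ 60801 annual layers.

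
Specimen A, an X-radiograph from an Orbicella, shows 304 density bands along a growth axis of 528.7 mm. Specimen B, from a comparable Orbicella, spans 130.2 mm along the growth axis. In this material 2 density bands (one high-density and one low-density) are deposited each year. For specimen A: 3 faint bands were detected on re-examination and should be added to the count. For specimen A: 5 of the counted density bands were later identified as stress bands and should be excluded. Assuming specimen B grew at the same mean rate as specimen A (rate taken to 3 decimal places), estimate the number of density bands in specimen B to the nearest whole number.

74 density bands

Specimen A: correcting the raw count gives 304 − 5 + 3 = 302 true density bands.
Specimen A: dividing by 2 density bands per year: 302 / 2 = 151 years.
A: Extension rate ≈ 528.7 / 151 = 3.501 mm per year.
Specimen B: 130.2 mm / 3.501 mm per year = 37.19 years; at 2 density bands per year that is 37.19 × 2 ≈ 74 density bands.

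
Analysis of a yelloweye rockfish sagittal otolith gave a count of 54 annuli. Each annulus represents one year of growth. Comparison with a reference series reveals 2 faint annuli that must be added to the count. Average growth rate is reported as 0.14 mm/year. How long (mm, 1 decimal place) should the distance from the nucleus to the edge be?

After corrections the count is 54 + 2 = 56 annuli.
Predicted length = 0.14 mm/year × 56 years = 7.8 mm.

7.8 mm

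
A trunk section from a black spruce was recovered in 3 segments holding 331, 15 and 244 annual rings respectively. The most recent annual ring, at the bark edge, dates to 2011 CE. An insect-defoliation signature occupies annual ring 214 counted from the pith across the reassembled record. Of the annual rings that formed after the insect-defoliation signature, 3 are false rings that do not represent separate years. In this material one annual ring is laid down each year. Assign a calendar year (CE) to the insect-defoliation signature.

1638 CE

Total annual rings = 331 + 15 + 244 = 590.
The insect-defoliation signature sits at annual ring 214 from the pith, so 590 − 214 = 376 annual rings formed after it.
Removing the 3 false annual rings leaves 376 − 3 = 373 true annual rings beyond the insect-defoliation signature.
2011 − 373 = 1638 CE.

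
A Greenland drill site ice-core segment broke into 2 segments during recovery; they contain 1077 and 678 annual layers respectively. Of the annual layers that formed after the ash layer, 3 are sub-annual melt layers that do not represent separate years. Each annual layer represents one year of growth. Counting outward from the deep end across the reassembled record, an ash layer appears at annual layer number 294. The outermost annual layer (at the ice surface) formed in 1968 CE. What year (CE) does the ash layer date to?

Total annual layers = 1077 + 678 = 1755.
The ash layer sits at annual layer 294 from the deep end, so 1755 − 294 = 1461 annual layers formed after it.
1461 − 3 false = 1458 true annual layers after the ash layer.
Counting back 1458 years from 1968 CE places the ash layer in 1968 − 1458 = 510 CE.

510 CE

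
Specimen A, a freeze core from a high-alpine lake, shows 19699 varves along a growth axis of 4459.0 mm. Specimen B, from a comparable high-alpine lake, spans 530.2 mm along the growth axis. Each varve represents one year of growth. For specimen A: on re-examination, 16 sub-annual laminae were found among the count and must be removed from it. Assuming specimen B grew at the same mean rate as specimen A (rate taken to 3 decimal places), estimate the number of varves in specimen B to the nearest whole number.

2336 varves

Specimen A: after corrections the count is 19699 − 16 = 19683 varves.
A: Extension rate ≈ 4459.0 / 19683 = 0.227 mm/year.
For B, 530.2 / 0.227 = 2335.68 years ≈ 2336 varves.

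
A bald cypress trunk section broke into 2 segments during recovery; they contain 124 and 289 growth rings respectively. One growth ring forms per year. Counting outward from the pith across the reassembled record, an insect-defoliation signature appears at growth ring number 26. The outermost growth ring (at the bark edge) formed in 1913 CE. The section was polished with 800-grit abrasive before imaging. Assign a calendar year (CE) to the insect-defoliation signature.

1526 CE

Total growth rings = 124 + 289 = 413.
The insect-defoliation signature sits at growth ring 26 from the pith, so 413 − 26 = 387 growth rings formed after it.
1913 − 387 = 1526 CE.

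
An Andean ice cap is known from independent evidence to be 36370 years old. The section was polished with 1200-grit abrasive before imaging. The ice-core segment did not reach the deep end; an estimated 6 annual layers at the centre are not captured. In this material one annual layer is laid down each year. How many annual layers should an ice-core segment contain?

Expected annual layers over 36370 years: 36370.
Subtracting the 6 annual layers not captured gives 36370 − 6 = 36364 annual layers in the record.

36364 annual layers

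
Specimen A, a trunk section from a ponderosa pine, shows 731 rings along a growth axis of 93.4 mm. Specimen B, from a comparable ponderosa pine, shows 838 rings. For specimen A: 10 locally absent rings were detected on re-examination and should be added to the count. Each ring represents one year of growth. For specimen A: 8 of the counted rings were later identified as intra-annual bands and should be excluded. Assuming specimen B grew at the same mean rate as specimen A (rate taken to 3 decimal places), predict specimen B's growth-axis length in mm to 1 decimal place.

106.4 mm

Specimen A: adjusted count: 731 − 8 + 10 = 733 rings.
A: 93.4 mm over 733 years gives 93.4 / 733 ≈ 0.127 mm per year.
B's length ≈ 0.127 × 838 = 106.4 mm.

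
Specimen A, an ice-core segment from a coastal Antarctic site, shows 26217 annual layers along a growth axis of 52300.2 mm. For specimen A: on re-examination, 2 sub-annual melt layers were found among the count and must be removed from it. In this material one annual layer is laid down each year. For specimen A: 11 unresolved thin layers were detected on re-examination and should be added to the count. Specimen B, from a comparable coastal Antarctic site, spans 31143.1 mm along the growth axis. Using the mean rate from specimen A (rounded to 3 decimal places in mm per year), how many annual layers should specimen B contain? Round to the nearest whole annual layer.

15618 annual layers

Specimen A: correcting the raw count gives 26217 − 2 + 11 = 26226 true annual layers.
A: Extension rate ≈ 52300.2 / 26226 = 1.994 mm per year.
For B, 31143.1 / 1.994 = 15618.41 years ≈ 15618 annual layers.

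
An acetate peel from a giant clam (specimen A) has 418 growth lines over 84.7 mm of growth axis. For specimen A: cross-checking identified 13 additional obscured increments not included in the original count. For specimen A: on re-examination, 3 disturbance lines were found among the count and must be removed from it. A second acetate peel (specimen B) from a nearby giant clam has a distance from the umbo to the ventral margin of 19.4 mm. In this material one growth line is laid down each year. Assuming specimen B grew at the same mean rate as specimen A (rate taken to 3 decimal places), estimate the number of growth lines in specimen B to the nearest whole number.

98 growth lines

Specimen A: adjusted count: 418 − 3 + 13 = 428 growth lines.
A: Mean rate = 84.7 mm / 428 years ≈ 0.198 mm/yr.
Specimen B: 19.4 mm / 0.198 mm per year = 97.98 years ≈ 98 growth lines.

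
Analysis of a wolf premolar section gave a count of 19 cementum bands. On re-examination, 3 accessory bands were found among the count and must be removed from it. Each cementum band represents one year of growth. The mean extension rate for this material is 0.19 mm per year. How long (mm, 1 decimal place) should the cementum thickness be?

After corrections the count is 19 − 3 = 16 cementum bands.
16 years at 0.19 mm/year gives 0.19 × 16 = 3.0 mm.

3.0 mm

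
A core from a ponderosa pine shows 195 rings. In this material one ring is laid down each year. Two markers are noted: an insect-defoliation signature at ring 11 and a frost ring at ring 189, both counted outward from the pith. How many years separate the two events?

Separation: 189 − 11 = 178 rings.
That is 178 years at one ring per year.

178 years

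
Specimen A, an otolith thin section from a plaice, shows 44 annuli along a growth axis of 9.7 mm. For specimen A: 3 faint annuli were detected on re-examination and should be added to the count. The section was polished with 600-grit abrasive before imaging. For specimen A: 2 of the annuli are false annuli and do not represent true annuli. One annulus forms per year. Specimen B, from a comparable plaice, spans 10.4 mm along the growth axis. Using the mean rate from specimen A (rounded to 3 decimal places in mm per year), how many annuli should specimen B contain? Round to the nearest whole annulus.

48 annuli

Specimen A: after corrections the count is 44 − 2 + 3 = 45 annuli.
A: 9.7 mm over 45 years gives 9.7 / 45 ≈ 0.216 mm per year.
B spans 10.4 / 0.216 = 48.15 years ≈ 48 annuli.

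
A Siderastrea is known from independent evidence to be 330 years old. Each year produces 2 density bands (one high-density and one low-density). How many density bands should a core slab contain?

330 years at 2 density bands per year gives 330 × 2 = 660 density bands.
So 660 density bands should be present.

660 density bands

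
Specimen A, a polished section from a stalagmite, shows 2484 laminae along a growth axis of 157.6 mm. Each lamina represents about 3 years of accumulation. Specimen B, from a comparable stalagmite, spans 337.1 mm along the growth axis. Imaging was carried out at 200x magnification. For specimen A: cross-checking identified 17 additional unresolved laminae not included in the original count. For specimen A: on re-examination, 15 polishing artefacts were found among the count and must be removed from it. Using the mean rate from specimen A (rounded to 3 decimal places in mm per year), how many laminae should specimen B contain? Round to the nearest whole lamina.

5351 laminae

Specimen A: adjusted count: 2484 − 15 + 17 = 2486 laminae.
Specimen A: 2486 laminae at 3 years each span 2486 × 3 = 7458 years.
A: Mean rate = 157.6 mm / 7458 years ≈ 0.021 mm per year.
For B, 337.1 / 0.021 = 16052.38 years; at 3 years per lamina that is 16052.38 / 3 ≈ 5351 laminae.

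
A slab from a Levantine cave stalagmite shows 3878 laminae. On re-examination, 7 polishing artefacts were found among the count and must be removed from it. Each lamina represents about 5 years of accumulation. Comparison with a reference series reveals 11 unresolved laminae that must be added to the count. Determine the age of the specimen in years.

19410 years

True lamina count = 3878 − 7 + 11 = 3882.
Multiplying by 5 years per lamina: 3882 × 5 = 19410 years.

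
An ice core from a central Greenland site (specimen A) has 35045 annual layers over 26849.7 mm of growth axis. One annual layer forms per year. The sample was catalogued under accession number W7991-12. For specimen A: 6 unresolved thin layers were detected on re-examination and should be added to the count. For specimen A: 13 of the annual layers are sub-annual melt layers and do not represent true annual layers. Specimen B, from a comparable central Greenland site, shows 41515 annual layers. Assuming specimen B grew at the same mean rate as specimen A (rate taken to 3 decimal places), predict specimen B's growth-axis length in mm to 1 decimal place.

Specimen A: true annual layer count = 35045 − 13 + 6 = 35038.
A: Extension rate ≈ 26849.7 / 35038 = 0.766 mm/yr.
Length of B = 0.766 × 41515 = 31800.5 mm.

31800.5 mm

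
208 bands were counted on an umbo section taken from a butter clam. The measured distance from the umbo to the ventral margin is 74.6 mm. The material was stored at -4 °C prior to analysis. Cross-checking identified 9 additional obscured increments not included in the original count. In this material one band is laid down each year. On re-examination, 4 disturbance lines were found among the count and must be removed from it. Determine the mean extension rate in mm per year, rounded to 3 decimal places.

Adjusted count: 208 − 4 + 9 = 213 bands.
74.6 mm over 213 years gives 74.6 / 213 ≈ 0.350 mm per year.

0.350 mm per year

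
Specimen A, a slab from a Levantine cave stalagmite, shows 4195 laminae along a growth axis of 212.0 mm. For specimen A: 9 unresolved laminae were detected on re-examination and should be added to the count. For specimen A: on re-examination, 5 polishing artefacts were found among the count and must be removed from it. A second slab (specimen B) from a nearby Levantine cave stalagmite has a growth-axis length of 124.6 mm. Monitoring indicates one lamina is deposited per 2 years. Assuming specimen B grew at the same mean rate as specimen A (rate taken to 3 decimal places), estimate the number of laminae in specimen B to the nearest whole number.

2492 laminae

Specimen A: adjusted count: 4195 − 5 + 9 = 4199 laminae.
Specimen A: multiplying by 2 years per lamina: 4199 × 2 = 8398 years.
A: Mean rate = 212.0 mm / 8398 years ≈ 0.025 mm/year.
For B, 124.6 / 0.025 = 4984.00 years; at 2 years per lamina that is 4984.00 / 2 ≈ 2492 laminae.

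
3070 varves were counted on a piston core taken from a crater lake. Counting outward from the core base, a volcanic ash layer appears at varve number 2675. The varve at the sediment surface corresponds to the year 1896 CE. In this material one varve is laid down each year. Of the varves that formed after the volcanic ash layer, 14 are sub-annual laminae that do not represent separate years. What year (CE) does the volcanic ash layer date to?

The volcanic ash layer sits at varve 2675 from the core base, so 3070 − 2675 = 395 varves formed after it.
Removing the 14 false varves leaves 395 − 14 = 381 true varves beyond the volcanic ash layer.
1896 − 381 = 1515 CE.

1515 CE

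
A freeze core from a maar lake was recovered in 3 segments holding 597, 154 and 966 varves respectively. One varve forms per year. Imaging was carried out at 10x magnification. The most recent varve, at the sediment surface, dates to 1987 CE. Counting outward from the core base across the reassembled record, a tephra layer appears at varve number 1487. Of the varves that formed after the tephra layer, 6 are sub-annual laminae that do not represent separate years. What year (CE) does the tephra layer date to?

Total varves = 597 + 154 + 966 = 1717.
The tephra layer sits at varve 1487 from the core base, so 1717 − 1487 = 230 varves formed after it.
Removing the 6 false varves leaves 230 − 6 = 224 true varves beyond the tephra layer.
The varve at the sediment surface is 1987 CE, so the tephra layer dates to 1987 − 224 = 1763 CE.

1763 CE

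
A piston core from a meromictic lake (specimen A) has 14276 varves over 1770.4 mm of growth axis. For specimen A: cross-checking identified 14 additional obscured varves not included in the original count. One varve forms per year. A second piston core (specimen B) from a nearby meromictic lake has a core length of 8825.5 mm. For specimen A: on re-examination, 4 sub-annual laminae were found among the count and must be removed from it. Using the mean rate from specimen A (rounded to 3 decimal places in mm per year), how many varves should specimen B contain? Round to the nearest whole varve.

71173 varves

Specimen A: true varve count = 14276 − 4 + 14 = 14286.
A: 1770.4 mm over 14286 years gives 1770.4 / 14286 ≈ 0.124 mm/yr.
For B, 8825.5 / 0.124 = 71173.39 years ≈ 71173 varves.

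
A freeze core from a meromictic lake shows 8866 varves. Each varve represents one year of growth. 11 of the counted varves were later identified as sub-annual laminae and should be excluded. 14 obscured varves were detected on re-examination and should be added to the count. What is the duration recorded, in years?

8869 yr

True varve count = 8866 − 11 + 14 = 8869.
One varve per year makes the duration 8869 years.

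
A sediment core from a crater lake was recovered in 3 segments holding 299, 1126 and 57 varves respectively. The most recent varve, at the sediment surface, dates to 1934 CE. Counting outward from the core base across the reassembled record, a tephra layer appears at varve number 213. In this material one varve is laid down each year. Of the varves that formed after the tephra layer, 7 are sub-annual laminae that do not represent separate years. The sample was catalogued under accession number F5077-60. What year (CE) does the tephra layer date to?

672 CE

Total varves = 299 + 1126 + 57 = 1482.
1482 − 213 = 1269 varves lie beyond the tephra layer toward the sediment surface.
1269 − 7 false = 1262 true varves after the tephra layer.
1934 − 1262 = 672 CE.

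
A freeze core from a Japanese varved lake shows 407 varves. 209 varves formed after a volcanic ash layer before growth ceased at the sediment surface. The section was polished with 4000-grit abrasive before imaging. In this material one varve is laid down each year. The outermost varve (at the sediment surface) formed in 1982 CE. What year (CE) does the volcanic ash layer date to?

1773 CE

209 varves post-date the volcanic ash layer.
Counting back 209 years from 1982 CE places the volcanic ash layer in 1982 − 209 = 1773 CE.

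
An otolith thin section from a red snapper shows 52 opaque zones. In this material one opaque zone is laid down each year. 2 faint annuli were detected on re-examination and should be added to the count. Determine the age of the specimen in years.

54 yr

After corrections the count is 52 + 2 = 54 opaque zones.
At one opaque zone per year, that is 54 years.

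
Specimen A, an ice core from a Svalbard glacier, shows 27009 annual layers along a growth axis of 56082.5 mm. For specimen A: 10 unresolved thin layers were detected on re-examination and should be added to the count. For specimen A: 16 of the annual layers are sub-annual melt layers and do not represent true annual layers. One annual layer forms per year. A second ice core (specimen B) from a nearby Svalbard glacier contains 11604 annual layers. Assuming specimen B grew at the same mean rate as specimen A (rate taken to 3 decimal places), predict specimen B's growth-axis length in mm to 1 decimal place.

24101.5 mm

Specimen A: after corrections the count is 27009 − 16 + 10 = 27003 annual layers.
A: 56082.5 mm over 27003 years gives 56082.5 / 27003 ≈ 2.077 mm per year.
For B, 2.077 mm/year × 11604 years = 24101.5 mm.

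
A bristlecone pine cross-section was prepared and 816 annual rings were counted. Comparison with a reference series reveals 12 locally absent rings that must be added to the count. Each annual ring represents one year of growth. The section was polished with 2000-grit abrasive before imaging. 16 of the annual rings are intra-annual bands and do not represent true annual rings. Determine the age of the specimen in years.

After corrections the count is 816 − 16 + 12 = 812 annual rings.
At one annual ring per year, that is 812 years.

812 years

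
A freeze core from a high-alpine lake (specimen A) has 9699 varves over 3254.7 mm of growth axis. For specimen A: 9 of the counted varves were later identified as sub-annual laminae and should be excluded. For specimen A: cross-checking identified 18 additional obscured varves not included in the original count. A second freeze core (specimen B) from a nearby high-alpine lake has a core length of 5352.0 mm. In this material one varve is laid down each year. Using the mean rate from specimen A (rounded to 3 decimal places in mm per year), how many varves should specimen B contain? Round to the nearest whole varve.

Specimen A: adjusted count: 9699 − 9 + 18 = 9708 varves.
A: Extension rate ≈ 3254.7 / 9708 = 0.335 mm/year.
Specimen B: 5352.0 mm / 0.335 mm per year = 15976.12 years ≈ 15976 varves.

15976 varves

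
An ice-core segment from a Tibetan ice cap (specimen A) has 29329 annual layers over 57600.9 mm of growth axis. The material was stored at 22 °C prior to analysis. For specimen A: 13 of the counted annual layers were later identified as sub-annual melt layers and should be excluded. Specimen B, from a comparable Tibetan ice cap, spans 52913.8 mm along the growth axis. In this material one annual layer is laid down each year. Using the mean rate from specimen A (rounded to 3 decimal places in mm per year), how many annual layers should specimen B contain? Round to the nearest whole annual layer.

26928 annual layers

Specimen A: correcting the raw count gives 29329 − 13 = 29316 true annual layers.
A: Extension rate ≈ 57600.9 / 29316 = 1.965 mm/yr.
Specimen B: 52913.8 mm / 1.965 mm per year = 26928.14 years ≈ 26928 annual layers.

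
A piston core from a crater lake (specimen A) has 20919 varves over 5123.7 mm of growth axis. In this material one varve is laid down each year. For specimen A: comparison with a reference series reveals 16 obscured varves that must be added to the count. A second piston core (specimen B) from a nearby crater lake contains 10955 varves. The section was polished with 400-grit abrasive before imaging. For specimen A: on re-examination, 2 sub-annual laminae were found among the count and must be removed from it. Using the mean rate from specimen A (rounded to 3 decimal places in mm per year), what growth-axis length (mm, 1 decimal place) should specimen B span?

Specimen A: correcting the raw count gives 20919 − 2 + 16 = 20933 true varves.
A: 5123.7 mm over 20933 years gives 5123.7 / 20933 ≈ 0.245 mm/year.
Length of B = 0.245 × 10955 = 2684.0 mm.

2684.0 mm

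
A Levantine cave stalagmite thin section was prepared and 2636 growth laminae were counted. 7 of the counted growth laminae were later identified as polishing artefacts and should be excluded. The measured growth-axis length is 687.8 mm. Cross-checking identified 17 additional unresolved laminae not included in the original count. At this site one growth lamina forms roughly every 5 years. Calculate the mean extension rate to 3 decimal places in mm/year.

True growth lamina count = 2636 − 7 + 17 = 2646.
2646 growth laminae at 5 years each span 2646 × 5 = 13230 years.
Mean rate = 687.8 mm / 13230 years ≈ 0.052 mm/year.

0.052 mm/year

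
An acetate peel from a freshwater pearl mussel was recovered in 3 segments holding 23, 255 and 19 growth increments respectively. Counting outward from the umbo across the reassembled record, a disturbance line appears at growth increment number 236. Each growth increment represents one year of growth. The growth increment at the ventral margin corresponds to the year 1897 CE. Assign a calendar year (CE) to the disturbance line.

1836 CE

Total growth increments = 23 + 255 + 19 = 297.
The disturbance line sits at growth increment 236 from the umbo, so 297 − 236 = 61 growth increments formed after it.
1897 − 61 = 1836 CE.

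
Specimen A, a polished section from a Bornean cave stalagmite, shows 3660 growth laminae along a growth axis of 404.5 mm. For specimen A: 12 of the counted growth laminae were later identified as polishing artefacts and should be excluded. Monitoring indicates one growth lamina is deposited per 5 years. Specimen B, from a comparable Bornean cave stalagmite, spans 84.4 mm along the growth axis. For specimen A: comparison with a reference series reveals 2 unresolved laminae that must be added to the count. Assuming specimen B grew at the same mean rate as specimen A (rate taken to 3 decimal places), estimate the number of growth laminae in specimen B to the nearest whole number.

767 growth laminae

Specimen A: after corrections the count is 3660 − 12 + 2 = 3650 growth laminae.
Specimen A: multiplying by 5 years per growth lamina: 3650 × 5 = 18250 years.
A: Extension rate ≈ 404.5 / 18250 = 0.022 mm per year.
Specimen B: 84.4 mm / 0.022 mm per year = 3836.36 years; at 5 years per growth lamina that is 3836.36 / 5 ≈ 767 growth laminae.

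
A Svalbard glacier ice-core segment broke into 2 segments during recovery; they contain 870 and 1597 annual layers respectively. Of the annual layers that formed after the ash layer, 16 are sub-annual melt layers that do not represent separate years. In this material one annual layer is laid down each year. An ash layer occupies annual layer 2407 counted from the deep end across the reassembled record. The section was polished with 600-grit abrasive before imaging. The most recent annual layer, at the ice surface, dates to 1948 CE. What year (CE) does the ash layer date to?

Total annual layers = 870 + 1597 = 2467.
2467 − 2407 = 60 annual layers lie beyond the ash layer toward the ice surface.
60 − 16 false = 44 true annual layers after the ash layer.
The annual layer at the ice surface is 1948 CE, so the ash layer dates to 1948 − 44 = 1904 CE.

1904 CE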